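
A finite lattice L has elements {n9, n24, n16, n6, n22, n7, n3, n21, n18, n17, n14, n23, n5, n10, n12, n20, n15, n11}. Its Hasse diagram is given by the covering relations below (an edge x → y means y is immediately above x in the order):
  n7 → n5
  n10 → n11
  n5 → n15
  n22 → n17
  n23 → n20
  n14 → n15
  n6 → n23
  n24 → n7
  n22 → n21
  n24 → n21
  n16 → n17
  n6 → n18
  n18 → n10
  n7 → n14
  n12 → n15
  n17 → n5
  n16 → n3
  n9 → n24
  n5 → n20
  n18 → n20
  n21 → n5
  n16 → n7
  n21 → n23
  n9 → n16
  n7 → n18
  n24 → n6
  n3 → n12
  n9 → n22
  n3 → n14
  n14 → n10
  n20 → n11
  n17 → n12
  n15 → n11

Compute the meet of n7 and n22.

n9

Common lower bounds of {n7, n22}: n9.
The greatest among these is n9.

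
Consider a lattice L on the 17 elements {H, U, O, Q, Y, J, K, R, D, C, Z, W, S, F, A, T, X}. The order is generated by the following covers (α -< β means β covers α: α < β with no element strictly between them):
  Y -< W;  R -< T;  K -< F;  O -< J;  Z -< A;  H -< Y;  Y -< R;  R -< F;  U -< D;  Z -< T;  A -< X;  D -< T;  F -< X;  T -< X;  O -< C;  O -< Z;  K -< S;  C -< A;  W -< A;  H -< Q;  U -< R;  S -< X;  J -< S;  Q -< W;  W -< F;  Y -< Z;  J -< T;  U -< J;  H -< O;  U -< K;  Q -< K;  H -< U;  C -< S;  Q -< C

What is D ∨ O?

T

Common upper bounds of {D, O}: T, X.
The least among these is T.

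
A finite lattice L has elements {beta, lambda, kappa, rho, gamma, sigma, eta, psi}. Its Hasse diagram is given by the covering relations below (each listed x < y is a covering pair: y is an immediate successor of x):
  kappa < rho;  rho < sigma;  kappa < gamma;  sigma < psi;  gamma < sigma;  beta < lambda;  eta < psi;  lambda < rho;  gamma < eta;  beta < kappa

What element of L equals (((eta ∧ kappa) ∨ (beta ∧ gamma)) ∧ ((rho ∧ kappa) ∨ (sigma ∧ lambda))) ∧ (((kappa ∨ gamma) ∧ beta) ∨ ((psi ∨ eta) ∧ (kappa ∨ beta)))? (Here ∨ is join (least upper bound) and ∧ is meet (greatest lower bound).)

eta ∧ kappa = kappa
beta ∧ gamma = beta
kappa ∨ beta = kappa
rho ∧ kappa = kappa
sigma ∧ lambda = lambda
kappa ∨ lambda = rho
kappa ∧ rho = kappa
kappa ∨ gamma = gamma
gamma ∧ beta = beta
psi ∨ eta = psi
kappa ∨ beta = kappa
psi ∧ kappa = kappa
beta ∨ kappa = kappa
kappa ∧ kappa = kappa

kappa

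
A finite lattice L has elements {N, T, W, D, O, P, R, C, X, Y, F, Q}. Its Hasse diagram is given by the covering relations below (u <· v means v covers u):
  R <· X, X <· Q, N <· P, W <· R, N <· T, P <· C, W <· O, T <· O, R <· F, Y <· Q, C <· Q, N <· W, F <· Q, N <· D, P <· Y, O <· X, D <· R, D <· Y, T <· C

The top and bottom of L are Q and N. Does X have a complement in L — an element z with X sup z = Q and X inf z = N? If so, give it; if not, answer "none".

Need z with X ∨ z = Q and X ∧ z = N.
Checking each element gives: P.

P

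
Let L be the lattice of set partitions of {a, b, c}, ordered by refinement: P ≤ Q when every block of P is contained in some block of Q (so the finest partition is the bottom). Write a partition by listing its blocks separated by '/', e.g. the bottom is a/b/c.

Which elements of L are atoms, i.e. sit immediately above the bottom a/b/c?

The atoms are exactly the elements that cover a/b/c: a/bc, ab/c, ac/b.

a/bc, ab/c, ac/b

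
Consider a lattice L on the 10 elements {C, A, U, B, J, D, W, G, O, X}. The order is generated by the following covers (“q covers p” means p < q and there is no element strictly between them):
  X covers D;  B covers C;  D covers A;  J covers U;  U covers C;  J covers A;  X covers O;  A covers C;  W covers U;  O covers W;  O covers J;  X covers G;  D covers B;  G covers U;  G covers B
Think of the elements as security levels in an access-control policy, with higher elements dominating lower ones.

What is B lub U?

Common upper bounds of {B, U}: G, X.
The least among these is G.

G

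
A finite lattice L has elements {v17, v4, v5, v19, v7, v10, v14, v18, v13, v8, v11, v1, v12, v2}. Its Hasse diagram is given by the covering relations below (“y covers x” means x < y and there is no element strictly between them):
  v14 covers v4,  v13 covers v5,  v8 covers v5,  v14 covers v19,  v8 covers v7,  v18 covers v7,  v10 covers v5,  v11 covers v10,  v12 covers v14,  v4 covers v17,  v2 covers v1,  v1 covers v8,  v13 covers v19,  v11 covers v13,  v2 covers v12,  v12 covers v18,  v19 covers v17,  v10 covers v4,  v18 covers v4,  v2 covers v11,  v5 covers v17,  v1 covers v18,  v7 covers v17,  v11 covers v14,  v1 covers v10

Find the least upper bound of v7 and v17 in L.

Common upper bounds of {v7, v17}: v1, v12, v18, v2, v7, v8.
The least among these is v7.

v7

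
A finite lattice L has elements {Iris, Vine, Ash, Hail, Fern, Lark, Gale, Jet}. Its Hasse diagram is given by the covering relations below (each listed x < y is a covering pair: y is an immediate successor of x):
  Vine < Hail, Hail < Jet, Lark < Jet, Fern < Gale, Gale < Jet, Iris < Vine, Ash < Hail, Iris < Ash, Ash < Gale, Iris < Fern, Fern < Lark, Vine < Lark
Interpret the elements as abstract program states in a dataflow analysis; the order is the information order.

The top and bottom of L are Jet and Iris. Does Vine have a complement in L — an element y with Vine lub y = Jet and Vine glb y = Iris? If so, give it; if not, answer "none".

Gale

Need y with Vine ∨ y = Jet and Vine ∧ y = Iris.
Checking each element gives: Gale.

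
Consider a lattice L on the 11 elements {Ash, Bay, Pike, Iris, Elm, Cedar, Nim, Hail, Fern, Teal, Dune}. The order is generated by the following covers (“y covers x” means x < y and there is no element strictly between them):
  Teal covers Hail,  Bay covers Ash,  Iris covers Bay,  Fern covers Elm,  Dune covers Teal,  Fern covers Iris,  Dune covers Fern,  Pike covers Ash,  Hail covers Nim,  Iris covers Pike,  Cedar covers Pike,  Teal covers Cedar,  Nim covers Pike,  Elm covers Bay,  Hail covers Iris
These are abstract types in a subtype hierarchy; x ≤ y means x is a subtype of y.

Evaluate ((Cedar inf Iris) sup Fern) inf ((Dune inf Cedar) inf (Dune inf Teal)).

Cedar ∧ Iris = Pike
Pike ∨ Fern = Fern
Dune ∧ Cedar = Cedar
Dune ∧ Teal = Teal
Cedar ∧ Teal = Cedar
Fern ∧ Cedar = Pike

Pike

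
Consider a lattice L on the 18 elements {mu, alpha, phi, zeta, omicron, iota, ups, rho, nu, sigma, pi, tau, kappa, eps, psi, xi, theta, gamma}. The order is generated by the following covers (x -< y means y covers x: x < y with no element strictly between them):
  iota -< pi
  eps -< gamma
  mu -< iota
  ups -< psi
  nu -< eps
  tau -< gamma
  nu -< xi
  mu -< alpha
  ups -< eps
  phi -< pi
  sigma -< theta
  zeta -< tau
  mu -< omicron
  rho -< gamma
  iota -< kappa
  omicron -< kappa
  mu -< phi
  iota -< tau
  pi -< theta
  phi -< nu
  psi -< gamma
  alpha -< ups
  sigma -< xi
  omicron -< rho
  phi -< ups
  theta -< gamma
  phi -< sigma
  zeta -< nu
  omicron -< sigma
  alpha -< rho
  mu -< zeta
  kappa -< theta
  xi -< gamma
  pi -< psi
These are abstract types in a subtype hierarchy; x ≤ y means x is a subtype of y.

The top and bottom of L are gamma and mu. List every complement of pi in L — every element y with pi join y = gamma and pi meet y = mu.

Need y with pi ∨ y = gamma and pi ∧ y = mu.
Checking each element gives: rho, zeta.

rho, zeta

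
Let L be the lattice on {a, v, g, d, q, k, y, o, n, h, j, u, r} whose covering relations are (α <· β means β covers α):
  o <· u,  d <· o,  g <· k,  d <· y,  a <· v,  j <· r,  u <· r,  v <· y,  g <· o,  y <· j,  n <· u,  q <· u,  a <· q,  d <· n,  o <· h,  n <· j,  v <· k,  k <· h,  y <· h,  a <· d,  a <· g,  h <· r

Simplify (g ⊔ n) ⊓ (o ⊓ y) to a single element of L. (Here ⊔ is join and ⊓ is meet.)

g ∨ n = u
o ∧ y = d
u ∧ d = d

d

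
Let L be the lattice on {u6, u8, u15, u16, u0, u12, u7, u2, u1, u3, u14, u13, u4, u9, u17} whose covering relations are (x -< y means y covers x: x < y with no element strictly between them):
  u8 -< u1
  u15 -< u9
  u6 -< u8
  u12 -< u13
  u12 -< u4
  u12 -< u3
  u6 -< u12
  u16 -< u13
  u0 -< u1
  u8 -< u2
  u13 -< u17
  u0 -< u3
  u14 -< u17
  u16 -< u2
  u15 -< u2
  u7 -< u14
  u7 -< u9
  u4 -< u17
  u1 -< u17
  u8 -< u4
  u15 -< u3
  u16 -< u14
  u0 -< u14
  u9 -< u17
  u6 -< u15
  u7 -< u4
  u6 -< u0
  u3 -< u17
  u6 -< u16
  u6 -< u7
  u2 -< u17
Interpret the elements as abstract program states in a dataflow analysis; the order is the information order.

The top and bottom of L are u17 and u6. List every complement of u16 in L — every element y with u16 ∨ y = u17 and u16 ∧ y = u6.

u1, u3, u4, u9

Need y with u16 ∨ y = u17 and u16 ∧ y = u6.
Checking each element gives: u1, u3, u4, u9.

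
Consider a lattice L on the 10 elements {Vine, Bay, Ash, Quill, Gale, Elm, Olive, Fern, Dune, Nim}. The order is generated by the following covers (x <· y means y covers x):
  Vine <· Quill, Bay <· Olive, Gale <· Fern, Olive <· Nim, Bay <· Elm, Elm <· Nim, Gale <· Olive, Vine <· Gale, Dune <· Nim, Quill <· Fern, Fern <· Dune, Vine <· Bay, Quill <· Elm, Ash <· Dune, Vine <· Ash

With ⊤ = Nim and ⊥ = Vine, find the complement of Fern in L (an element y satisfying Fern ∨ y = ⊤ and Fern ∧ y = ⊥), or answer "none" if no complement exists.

Bay

Need y with Fern ∨ y = Nim and Fern ∧ y = Vine.
Checking each element gives: Bay.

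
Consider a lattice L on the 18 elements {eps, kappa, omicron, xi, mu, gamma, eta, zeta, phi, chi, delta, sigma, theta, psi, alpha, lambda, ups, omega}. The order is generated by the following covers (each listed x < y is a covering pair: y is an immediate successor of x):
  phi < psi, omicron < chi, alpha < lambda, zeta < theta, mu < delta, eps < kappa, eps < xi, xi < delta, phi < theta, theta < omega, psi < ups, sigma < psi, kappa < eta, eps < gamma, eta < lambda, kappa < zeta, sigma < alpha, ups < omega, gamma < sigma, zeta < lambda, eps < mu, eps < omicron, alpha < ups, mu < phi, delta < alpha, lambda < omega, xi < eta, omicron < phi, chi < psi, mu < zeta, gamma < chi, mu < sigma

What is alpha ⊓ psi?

sigma

Common lower bounds of {alpha, psi}: eps, gamma, mu, sigma.
The greatest among these is sigma.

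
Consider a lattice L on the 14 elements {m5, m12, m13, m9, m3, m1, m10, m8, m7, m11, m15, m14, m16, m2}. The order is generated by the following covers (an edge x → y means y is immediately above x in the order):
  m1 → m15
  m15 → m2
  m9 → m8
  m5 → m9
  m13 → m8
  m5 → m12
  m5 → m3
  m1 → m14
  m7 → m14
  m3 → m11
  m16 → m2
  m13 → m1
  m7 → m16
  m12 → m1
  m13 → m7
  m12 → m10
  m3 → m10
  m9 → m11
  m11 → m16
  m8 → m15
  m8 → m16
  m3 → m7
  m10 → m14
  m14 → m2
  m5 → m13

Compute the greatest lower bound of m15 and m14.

m1

Common lower bounds of {m15, m14}: m1, m12, m13, m5.
The greatest among these is m1.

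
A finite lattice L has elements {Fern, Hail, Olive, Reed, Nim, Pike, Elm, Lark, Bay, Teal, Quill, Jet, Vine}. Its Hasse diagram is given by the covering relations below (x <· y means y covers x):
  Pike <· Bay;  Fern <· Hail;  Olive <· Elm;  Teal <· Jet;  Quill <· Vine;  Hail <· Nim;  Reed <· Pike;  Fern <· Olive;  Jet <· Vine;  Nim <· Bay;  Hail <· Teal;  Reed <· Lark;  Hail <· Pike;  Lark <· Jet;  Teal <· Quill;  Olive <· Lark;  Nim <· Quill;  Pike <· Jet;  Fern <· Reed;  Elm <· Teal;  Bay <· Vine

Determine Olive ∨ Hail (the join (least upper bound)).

Common upper bounds of {Olive, Hail}: Jet, Quill, Teal, Vine.
The least among these is Teal.

Teal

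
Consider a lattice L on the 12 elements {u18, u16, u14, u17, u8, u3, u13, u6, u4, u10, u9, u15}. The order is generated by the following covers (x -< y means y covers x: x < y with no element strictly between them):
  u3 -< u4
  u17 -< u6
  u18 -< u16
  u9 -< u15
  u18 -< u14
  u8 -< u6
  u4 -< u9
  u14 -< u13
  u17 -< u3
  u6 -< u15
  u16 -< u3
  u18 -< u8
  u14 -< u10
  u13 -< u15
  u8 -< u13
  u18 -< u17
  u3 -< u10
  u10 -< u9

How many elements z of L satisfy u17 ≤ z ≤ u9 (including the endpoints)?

The interval [u17, u9] = {u10, u17, u3, u4, u9}, which has 5 elements.

5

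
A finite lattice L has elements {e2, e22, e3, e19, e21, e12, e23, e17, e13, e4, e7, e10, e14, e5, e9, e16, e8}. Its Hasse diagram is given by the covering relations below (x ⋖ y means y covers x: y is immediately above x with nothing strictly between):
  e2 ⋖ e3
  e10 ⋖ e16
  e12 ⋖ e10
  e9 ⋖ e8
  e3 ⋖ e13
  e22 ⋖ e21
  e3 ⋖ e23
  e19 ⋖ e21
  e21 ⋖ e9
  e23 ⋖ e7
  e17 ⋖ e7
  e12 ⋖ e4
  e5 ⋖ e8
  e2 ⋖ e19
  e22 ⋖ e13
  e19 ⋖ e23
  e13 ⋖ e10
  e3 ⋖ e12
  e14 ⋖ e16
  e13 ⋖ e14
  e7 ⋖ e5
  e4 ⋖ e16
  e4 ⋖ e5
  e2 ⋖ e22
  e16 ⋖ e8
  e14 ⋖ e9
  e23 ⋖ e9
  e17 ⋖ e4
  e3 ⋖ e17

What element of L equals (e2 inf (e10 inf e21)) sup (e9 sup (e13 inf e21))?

e10 ∧ e21 = e22
e2 ∧ e22 = e2
e13 ∧ e21 = e22
e9 ∨ e22 = e9
e2 ∨ e9 = e9

e9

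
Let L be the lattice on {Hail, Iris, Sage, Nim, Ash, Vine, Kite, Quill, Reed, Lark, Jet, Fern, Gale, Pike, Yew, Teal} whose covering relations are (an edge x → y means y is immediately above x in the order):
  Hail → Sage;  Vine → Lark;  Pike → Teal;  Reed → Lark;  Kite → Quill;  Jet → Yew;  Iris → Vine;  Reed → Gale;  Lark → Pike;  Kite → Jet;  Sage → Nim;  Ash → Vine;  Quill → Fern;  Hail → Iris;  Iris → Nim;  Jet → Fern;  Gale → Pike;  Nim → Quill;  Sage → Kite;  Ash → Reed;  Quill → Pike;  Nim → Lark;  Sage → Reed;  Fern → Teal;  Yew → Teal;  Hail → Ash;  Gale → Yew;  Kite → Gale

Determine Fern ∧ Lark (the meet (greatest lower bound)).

Nim

Common lower bounds of {Fern, Lark}: Hail, Iris, Nim, Sage.
The greatest among these is Nim.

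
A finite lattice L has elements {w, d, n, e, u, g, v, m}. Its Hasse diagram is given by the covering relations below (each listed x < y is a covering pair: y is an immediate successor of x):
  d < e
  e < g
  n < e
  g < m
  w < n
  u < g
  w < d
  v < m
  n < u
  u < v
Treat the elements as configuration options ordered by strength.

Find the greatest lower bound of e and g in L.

e

Common lower bounds of {e, g}: d, e, n, w.
The greatest among these is e.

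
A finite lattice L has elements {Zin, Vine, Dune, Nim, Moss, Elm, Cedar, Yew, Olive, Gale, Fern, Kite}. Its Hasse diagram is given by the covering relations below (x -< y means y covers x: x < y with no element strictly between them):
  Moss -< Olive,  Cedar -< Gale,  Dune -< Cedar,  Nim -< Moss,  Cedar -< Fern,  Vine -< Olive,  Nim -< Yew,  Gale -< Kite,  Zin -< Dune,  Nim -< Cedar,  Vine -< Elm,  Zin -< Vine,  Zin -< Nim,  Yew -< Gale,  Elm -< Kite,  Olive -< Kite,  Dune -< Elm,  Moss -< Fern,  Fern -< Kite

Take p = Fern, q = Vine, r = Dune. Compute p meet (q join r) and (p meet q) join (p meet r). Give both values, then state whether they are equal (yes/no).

q join r = Elm, so p meet (q join r) = Fern meet Elm = Dune.
p meet q = Zin and p meet r = Dune, so (p meet q) join (p meet r) = Zin join Dune = Dune.
Equal: yes.

Dune; Dune; yes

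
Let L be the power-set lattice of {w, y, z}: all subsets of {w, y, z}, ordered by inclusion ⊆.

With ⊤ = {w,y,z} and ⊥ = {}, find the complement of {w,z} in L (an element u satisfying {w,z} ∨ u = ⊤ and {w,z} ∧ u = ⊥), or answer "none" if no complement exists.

Need u with {w,z} ∨ u = {w,y,z} and {w,z} ∧ u = {}.
Checking each element gives: {y}.

{y}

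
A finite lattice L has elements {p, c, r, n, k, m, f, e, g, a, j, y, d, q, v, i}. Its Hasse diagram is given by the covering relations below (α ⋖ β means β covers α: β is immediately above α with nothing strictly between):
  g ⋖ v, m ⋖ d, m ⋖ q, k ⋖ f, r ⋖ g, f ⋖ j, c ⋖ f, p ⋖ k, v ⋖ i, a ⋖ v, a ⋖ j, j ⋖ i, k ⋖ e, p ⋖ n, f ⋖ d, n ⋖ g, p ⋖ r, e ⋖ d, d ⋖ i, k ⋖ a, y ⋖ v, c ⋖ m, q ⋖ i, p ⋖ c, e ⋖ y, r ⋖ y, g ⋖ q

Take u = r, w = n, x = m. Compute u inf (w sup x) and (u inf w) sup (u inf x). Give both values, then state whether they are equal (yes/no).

r; p; no

w sup x = q, so u inf (w sup x) = r inf q = r.
u inf w = p and u inf x = p, so (u inf w) sup (u inf x) = p sup p = p.
Equal: no.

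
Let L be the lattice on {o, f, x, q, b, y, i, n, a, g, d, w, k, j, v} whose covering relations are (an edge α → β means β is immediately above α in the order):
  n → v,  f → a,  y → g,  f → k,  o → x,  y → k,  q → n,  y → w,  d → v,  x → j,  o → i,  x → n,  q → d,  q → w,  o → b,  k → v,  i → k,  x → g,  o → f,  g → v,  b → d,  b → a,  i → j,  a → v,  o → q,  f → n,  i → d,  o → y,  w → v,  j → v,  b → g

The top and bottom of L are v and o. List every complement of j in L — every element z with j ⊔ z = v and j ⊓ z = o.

a, b, f, q, w, y

Need z with j ∨ z = v and j ∧ z = o.
Checking each element gives: a, b, f, q, w, y.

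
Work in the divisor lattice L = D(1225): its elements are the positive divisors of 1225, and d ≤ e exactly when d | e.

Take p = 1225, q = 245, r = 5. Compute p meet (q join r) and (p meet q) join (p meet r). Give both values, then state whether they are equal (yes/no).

245; 245; yes

q join r = 245, so p meet (q join r) = 1225 meet 245 = 245.
p meet q = 245 and p meet r = 5, so (p meet q) join (p meet r) = 245 join 5 = 245.
Equal: yes.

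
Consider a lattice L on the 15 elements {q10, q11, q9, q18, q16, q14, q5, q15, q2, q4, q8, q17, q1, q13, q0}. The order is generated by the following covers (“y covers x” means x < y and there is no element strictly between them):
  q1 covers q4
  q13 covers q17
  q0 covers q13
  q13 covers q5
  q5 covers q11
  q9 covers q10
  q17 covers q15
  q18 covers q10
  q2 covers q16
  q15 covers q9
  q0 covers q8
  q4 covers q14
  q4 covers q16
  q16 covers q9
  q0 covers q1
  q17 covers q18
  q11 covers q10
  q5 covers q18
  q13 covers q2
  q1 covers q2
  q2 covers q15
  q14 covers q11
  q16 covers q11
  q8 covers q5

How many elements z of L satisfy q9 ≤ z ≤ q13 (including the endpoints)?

The interval [q9, q13] = {q13, q15, q16, q17, q2, q9}, which has 6 elements.

6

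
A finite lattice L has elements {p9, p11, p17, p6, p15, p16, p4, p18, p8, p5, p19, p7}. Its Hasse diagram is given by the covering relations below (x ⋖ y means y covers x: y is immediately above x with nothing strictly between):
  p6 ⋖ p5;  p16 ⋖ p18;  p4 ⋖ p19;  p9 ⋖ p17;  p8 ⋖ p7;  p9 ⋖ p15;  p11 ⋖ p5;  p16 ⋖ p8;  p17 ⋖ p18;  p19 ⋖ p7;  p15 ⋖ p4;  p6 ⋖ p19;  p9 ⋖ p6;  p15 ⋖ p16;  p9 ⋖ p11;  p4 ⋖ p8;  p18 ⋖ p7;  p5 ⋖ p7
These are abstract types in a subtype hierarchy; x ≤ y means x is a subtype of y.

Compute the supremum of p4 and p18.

p7

Common upper bounds of {p4, p18}: p7.
The least among these is p7.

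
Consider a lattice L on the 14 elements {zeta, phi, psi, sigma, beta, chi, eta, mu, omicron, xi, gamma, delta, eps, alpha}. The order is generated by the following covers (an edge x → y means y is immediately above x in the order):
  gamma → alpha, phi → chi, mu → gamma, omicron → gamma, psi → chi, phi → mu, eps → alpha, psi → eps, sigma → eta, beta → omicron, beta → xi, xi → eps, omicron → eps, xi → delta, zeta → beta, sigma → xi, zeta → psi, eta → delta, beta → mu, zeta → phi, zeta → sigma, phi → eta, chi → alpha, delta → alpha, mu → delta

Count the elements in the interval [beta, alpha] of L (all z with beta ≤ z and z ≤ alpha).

8

The interval [beta, alpha] = {alpha, beta, delta, eps, gamma, mu, omicron, xi}, which has 8 elements.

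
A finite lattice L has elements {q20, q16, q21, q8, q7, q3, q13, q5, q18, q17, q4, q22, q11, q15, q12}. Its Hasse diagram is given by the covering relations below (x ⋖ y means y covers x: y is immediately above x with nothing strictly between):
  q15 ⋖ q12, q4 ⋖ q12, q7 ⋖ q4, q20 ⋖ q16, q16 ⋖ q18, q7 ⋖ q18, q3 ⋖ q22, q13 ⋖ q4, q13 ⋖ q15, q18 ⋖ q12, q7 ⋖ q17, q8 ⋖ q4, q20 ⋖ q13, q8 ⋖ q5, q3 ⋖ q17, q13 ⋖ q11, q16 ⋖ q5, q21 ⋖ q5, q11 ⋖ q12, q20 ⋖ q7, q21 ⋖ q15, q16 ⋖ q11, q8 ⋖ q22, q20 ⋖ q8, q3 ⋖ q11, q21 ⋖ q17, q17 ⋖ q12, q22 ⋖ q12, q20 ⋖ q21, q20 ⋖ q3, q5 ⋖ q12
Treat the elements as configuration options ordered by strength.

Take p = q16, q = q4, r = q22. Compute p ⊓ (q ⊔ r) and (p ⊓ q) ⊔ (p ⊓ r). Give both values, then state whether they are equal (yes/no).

q ⊔ r = q12, so p ⊓ (q ⊔ r) = q16 ⊓ q12 = q16.
p ⊓ q = q20 and p ⊓ r = q20, so (p ⊓ q) ⊔ (p ⊓ r) = q20 ⊔ q20 = q20.
Equal: no.

q16; q20; no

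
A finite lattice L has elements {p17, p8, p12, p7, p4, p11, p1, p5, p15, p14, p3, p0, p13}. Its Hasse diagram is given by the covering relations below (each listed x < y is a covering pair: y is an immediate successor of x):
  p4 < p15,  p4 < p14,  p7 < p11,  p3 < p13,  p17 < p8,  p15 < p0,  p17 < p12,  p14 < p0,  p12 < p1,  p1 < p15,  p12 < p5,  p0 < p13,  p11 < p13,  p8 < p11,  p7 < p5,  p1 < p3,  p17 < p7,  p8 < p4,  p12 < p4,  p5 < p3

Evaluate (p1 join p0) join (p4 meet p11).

p0

p1 ∨ p0 = p0
p4 ∧ p11 = p8
p0 ∨ p8 = p0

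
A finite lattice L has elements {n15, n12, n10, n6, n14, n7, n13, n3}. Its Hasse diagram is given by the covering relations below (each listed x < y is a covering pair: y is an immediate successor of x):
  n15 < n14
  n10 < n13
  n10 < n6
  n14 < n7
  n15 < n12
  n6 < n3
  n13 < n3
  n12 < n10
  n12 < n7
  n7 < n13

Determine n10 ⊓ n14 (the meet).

Common lower bounds of {n10, n14}: n15.
The greatest among these is n15.

n15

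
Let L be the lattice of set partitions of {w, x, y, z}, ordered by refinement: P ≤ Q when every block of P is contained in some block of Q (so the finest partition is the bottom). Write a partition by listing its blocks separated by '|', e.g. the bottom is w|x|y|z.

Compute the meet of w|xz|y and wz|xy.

Common lower bounds of {w|xz|y, wz|xy}: w|x|y|z.
The greatest among these is w|x|y|z.

w|x|y|z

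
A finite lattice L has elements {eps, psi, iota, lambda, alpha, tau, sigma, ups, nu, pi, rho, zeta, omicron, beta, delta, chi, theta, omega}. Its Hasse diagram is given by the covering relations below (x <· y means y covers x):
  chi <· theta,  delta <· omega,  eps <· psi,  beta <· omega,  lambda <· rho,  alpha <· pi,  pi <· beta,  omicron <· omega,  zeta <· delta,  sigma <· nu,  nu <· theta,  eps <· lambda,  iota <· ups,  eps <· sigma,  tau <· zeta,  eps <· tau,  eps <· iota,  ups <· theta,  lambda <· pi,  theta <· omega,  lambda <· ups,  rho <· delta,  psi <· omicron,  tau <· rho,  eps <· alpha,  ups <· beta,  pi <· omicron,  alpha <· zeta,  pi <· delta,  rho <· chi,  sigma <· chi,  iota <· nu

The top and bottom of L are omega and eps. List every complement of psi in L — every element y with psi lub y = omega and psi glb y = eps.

Need y with psi ∨ y = omega and psi ∧ y = eps.
Checking each element gives: beta, chi, delta, iota, nu, rho, sigma, tau, theta, ups, zeta.

beta, chi, delta, iota, nu, rho, sigma, tau, theta, ups, zeta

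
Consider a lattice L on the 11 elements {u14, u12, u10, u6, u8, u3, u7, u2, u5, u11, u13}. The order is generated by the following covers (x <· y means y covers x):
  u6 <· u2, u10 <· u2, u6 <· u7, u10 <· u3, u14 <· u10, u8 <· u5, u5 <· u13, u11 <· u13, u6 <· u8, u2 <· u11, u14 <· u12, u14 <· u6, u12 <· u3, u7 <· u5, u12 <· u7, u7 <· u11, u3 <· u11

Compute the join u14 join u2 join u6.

Common upper bounds of {u14, u2, u6}: u11, u13, u2.
The least among these is u2.

u2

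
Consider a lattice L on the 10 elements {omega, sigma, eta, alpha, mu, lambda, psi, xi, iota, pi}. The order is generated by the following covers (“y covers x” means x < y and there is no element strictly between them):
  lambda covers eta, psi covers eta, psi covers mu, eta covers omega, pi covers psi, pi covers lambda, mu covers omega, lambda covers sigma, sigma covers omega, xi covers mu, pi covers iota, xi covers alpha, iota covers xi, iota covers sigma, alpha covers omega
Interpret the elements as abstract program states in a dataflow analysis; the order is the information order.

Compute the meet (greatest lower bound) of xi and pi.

xi

Common lower bounds of {xi, pi}: alpha, mu, omega, xi.
The greatest among these is xi.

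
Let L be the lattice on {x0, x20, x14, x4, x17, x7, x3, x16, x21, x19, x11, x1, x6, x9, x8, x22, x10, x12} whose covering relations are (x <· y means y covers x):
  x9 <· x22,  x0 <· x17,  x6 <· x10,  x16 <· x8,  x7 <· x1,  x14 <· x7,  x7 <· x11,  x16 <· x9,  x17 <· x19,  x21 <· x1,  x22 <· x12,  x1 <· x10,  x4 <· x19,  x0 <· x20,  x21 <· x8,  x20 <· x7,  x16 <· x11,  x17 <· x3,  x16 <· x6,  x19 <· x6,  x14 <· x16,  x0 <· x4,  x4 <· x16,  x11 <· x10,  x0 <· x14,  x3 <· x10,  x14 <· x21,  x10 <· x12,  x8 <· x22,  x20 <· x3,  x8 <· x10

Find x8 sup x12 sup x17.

Common upper bounds of {x8, x12, x17}: x12.
The least among these is x12.

x12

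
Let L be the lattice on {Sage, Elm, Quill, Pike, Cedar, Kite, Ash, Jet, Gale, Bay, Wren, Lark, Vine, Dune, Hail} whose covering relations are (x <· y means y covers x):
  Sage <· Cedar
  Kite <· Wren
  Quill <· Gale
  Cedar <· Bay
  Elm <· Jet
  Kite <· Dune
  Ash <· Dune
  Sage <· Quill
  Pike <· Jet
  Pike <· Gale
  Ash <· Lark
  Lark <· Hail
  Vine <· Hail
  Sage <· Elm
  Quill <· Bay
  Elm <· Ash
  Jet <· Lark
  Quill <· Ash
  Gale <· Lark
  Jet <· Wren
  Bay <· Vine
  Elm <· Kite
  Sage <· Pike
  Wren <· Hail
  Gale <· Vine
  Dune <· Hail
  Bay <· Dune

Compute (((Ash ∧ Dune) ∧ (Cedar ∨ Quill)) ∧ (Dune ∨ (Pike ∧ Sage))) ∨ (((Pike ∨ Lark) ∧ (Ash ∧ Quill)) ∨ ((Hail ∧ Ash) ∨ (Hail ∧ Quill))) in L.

Ash

Ash ∧ Dune = Ash
Cedar ∨ Quill = Bay
Ash ∧ Bay = Quill
Pike ∧ Sage = Sage
Dune ∨ Sage = Dune
Quill ∧ Dune = Quill
Pike ∨ Lark = Lark
Ash ∧ Quill = Quill
Lark ∧ Quill = Quill
Hail ∧ Ash = Ash
Hail ∧ Quill = Quill
Ash ∨ Quill = Ash
Quill ∨ Ash = Ash
Quill ∨ Ash = Ash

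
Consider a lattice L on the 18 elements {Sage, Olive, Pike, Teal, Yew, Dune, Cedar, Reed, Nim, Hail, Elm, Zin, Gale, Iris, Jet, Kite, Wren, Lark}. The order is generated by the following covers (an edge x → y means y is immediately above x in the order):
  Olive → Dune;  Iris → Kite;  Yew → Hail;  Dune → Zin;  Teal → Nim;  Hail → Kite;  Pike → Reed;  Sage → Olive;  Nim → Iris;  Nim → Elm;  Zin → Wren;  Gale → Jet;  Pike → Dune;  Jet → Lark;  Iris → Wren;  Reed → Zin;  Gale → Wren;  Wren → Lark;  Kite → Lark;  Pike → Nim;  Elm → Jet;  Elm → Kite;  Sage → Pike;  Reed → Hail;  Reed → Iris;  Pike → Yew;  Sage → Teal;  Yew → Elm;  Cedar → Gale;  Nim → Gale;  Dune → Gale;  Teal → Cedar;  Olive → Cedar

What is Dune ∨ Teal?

Gale

Common upper bounds of {Dune, Teal}: Gale, Jet, Lark, Wren.
The least among these is Gale.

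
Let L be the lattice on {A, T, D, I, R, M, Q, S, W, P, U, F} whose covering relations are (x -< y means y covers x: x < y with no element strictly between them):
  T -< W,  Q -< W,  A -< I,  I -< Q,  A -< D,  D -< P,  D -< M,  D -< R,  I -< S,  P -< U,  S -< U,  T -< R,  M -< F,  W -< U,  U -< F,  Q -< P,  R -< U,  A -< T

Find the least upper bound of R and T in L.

R

Common upper bounds of {R, T}: F, R, U.
The least among these is R.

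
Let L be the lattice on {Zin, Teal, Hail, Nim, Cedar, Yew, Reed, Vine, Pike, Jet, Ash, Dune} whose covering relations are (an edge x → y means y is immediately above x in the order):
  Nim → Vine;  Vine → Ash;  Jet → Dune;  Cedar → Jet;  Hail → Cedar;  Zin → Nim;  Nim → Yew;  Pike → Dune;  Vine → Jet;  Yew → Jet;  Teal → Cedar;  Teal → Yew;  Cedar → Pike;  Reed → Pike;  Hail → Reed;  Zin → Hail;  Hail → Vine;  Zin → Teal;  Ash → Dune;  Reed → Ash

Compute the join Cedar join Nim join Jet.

Jet

Common upper bounds of {Cedar, Nim, Jet}: Dune, Jet.
The least among these is Jet.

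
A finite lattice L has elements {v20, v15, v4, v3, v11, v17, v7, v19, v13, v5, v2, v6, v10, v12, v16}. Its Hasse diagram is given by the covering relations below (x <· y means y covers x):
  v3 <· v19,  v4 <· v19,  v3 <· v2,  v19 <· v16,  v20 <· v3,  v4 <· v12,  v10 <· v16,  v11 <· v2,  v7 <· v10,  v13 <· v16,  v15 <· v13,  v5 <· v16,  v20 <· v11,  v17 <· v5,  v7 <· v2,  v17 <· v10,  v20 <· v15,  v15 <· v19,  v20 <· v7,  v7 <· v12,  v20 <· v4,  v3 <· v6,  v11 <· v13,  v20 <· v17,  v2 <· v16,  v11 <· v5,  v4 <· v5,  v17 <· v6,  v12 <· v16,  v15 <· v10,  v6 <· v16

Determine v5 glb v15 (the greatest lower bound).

Common lower bounds of {v5, v15}: v20.
The greatest among these is v20.

v20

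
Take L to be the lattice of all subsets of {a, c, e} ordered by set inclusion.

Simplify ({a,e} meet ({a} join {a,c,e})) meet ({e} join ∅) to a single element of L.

{e}

{a} ∨ {a,c,e} = {a,c,e}
{a,e} ∧ {a,c,e} = {a,e}
{e} ∨ ∅ = {e}
{a,e} ∧ {e} = {e}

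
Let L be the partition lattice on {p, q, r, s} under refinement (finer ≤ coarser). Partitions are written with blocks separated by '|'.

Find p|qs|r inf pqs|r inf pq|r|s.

The meet (common refinement) of p|qs|r, pqs|r, pq|r|s intersects blocks pairwise, giving p|q|r|s.

p|q|r|s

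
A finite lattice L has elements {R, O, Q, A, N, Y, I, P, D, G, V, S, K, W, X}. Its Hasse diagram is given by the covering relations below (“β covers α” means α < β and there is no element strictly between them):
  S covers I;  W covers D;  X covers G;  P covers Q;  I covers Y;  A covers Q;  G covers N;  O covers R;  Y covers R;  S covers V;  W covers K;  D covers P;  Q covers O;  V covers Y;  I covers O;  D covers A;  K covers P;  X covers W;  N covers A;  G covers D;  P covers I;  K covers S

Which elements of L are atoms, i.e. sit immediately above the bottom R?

The atoms are exactly the elements that cover R: O, Y.

O, Y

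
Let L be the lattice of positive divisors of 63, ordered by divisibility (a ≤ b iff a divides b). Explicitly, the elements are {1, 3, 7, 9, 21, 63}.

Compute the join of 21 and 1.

21

In the divisibility order, the join is the least common multiple: lcm(21, 1) = 21.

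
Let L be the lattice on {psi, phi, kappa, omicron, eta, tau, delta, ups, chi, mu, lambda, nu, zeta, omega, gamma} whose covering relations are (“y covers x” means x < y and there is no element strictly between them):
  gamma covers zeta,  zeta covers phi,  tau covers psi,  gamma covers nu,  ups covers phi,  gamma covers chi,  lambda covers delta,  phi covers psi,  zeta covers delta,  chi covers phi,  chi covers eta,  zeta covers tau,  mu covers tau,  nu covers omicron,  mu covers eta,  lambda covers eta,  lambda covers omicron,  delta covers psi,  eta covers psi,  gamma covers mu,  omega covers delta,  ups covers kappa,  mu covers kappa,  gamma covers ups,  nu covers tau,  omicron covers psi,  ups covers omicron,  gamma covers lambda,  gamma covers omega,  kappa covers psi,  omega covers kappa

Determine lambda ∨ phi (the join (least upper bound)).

Common upper bounds of {lambda, phi}: gamma.
The least among these is gamma.

gamma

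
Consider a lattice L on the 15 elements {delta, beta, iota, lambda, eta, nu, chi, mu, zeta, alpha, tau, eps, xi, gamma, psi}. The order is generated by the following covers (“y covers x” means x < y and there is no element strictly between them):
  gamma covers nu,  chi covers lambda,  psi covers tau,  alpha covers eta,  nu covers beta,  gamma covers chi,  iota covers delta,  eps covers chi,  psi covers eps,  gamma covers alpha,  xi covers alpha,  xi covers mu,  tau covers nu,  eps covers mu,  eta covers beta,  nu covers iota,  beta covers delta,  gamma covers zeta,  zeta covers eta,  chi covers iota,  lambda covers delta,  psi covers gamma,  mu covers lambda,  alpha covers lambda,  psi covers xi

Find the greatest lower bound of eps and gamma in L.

Common lower bounds of {eps, gamma}: chi, delta, iota, lambda.
The greatest among these is chi.

chi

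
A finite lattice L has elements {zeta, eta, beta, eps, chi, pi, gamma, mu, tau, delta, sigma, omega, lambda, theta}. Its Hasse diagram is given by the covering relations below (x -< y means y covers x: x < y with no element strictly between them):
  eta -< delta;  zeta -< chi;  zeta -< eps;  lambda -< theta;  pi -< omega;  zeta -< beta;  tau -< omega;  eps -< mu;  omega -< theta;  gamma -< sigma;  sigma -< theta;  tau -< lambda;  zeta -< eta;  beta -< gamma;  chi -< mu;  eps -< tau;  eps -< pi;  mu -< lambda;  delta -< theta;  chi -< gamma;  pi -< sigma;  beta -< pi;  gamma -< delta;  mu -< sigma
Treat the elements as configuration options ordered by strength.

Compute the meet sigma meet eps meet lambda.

eps

Common lower bounds of {sigma, eps, lambda}: eps, zeta.
The greatest among these is eps.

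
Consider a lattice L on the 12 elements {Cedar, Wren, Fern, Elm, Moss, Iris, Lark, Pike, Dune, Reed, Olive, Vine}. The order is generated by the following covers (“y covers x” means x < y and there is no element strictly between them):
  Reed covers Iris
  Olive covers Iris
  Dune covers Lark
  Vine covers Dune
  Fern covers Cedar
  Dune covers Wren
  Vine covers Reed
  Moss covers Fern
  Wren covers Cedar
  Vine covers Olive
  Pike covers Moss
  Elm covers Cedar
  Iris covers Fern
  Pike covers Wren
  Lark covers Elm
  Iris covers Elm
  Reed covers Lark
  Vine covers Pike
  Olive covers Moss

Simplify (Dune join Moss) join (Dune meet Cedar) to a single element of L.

Vine

Dune ∨ Moss = Vine
Dune ∧ Cedar = Cedar
Vine ∨ Cedar = Vine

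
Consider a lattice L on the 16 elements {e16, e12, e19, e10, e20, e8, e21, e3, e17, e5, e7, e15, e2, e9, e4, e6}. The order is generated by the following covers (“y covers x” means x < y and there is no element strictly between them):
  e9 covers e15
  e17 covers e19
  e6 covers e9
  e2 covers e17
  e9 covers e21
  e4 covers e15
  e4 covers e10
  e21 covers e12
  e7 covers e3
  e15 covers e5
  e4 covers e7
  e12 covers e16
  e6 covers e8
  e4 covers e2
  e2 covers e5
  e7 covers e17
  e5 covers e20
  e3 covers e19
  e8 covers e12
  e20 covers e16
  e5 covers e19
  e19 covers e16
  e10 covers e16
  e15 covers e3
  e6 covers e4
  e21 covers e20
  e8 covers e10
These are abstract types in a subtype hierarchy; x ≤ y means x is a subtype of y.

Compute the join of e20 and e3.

e15

Common upper bounds of {e20, e3}: e15, e4, e6, e9.
The least among these is e15.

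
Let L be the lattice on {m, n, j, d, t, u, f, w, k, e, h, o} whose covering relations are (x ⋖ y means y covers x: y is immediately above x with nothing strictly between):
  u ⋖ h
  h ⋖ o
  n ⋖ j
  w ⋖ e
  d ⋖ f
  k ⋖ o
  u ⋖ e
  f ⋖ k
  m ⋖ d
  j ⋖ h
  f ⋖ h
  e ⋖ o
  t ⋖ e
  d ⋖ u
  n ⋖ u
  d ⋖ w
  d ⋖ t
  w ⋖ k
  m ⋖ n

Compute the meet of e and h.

Common lower bounds of {e, h}: d, m, n, u.
The greatest among these is u.

u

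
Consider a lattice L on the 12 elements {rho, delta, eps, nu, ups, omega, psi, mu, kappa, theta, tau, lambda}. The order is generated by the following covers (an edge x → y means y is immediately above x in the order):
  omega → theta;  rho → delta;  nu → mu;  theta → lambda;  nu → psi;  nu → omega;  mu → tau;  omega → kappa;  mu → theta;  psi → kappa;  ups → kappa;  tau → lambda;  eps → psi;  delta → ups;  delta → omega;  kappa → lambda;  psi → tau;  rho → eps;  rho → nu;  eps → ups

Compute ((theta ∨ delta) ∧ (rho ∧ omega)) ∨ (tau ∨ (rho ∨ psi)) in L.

tau

theta ∨ delta = theta
rho ∧ omega = rho
theta ∧ rho = rho
rho ∨ psi = psi
tau ∨ psi = tau
rho ∨ tau = tau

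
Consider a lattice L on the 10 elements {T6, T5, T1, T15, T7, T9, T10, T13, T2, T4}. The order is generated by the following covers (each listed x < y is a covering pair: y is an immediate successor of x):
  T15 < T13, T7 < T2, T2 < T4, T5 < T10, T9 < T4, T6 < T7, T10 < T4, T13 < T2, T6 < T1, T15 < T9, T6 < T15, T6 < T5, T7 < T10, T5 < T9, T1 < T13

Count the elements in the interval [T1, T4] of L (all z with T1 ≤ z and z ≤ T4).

4

The interval [T1, T4] = {T1, T13, T2, T4}, which has 4 elements.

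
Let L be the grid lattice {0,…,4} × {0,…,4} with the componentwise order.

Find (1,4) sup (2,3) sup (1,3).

(2,4)

In a product of chains, the join is componentwise max, giving (2,4).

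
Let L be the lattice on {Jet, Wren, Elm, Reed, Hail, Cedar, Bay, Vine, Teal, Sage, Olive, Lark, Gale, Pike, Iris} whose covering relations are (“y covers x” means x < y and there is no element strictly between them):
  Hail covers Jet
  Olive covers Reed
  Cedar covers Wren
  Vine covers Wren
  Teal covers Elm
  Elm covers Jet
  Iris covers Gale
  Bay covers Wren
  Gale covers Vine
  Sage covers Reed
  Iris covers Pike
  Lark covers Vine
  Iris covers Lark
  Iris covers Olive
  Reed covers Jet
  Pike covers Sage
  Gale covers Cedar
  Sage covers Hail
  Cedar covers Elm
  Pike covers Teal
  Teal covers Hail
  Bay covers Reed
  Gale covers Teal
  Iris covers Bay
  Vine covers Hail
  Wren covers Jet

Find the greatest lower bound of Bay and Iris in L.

Bay

Common lower bounds of {Bay, Iris}: Bay, Jet, Reed, Wren.
The greatest among these is Bay.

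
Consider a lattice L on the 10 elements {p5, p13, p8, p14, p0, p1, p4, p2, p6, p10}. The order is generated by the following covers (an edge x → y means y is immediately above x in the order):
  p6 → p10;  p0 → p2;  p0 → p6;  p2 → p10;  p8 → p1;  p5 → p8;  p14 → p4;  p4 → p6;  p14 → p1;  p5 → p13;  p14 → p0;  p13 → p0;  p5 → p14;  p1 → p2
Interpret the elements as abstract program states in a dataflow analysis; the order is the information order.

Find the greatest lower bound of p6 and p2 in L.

Common lower bounds of {p6, p2}: p0, p13, p14, p5.
The greatest among these is p0.

p0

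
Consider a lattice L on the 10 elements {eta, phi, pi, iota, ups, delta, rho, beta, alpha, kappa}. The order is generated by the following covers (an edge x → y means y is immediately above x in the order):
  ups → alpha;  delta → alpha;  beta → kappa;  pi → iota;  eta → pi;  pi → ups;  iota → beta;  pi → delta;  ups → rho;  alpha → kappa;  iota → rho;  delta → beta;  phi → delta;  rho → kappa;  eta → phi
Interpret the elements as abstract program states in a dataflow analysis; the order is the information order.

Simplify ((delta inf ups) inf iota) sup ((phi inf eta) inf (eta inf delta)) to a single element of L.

delta ∧ ups = pi
pi ∧ iota = pi
phi ∧ eta = eta
eta ∧ delta = eta
eta ∧ eta = eta
pi ∨ eta = pi

pi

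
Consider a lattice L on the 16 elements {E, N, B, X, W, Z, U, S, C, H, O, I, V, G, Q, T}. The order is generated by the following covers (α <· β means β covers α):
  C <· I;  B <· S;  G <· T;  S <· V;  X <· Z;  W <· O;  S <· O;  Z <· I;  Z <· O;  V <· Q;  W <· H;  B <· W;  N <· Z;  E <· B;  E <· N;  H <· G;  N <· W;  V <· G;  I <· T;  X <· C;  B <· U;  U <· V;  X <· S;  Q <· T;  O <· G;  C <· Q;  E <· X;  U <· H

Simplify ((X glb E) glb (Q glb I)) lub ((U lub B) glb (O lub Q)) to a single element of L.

U

X ∧ E = E
Q ∧ I = C
E ∧ C = E
U ∨ B = U
O ∨ Q = T
U ∧ T = U
E ∨ U = U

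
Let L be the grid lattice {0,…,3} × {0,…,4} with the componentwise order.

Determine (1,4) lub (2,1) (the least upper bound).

Common upper bounds of {(1,4), (2,1)}: (2,4), (3,4).
The least among these is (2,4).

(2,4)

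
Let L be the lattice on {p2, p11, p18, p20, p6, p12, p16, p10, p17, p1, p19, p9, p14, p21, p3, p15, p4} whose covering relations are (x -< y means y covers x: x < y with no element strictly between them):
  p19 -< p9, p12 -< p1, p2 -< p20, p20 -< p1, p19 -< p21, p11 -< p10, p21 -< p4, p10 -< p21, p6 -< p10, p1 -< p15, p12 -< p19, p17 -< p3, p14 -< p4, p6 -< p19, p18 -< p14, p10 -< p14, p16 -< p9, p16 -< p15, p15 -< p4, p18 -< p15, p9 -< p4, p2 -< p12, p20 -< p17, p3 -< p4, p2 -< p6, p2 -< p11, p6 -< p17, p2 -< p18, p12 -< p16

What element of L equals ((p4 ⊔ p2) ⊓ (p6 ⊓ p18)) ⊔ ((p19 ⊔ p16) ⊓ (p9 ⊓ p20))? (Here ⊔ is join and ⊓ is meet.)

p4 ∨ p2 = p4
p6 ∧ p18 = p2
p4 ∧ p2 = p2
p19 ∨ p16 = p9
p9 ∧ p20 = p2
p9 ∧ p2 = p2
p2 ∨ p2 = p2

p2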